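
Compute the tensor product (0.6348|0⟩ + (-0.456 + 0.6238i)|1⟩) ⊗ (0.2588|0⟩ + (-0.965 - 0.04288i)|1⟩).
0.1643|00⟩ + (-0.6126 - 0.02722i)|01⟩ + (-0.118 + 0.1614i)|10⟩ + (0.4668 - 0.5824i)|11⟩

amp(|b₁b₂…⟩) = product of the factor amplitudes for bits b₁, b₂, …; only kets whose every factor amplitude is nonzero survive.
|00⟩: (0.6348)(0.2588) = 0.1643
|01⟩: (0.6348)(-0.965 - 0.04288i) = (-0.6126 - 0.02722i)
|10⟩: (-0.456 + 0.6238i)(0.2588) = (-0.118 + 0.1614i)
|11⟩: (-0.456 + 0.6238i)(-0.965 - 0.04288i) = (0.4668 - 0.5824i)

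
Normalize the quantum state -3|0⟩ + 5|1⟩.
-0.5145|0⟩ + 0.8575|1⟩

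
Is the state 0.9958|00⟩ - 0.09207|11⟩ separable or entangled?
Entangled

Writing the state as a|00⟩ + b|01⟩ + c|10⟩ + d|11⟩, it is a product state iff ad − bc = 0.
Here (a, b, c, d) = (0.9958, 0, 0, -0.09207): ad − bc = (0.9958)(-0.09207) − (0)(0) = -0.09168 ≠ 0, so the state is entangled.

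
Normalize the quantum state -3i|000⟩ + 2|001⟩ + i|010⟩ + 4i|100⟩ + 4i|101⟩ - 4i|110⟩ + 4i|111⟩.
-0.3397i|000⟩ + 0.2265|001⟩ + 0.1132i|010⟩ + 0.4529i|100⟩ + 0.4529i|101⟩ - 0.4529i|110⟩ + 0.4529i|111⟩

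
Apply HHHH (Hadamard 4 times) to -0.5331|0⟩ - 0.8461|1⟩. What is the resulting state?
-0.5331|0⟩ - 0.8461|1⟩

H² = I, so an even number of Hadamards cancels: H^4 = I and the state is unchanged.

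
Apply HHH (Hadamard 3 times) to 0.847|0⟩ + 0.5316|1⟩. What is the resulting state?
0.9748|0⟩ + 0.223|1⟩

H² = I, so H^3 = H: a single Hadamard. With (a, b) = (0.847, 0.5316), H gives ((a + b)/√2, (a − b)/√2) = (0.9748, 0.223).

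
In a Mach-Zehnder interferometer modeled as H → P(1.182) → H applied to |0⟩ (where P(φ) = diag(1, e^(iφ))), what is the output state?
(0.6895 + 0.4627i)|0⟩ + (0.3105 - 0.4627i)|1⟩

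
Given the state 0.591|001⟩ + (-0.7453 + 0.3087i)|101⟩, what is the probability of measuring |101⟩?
0.6508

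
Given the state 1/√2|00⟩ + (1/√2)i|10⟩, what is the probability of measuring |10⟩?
1/2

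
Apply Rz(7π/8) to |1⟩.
(0.1951 + 0.9808i)|1⟩

Rz(7π/8) = [[e^(−iθ/2), 0], [0, e^(iθ/2)]] with e^(±iθ/2) = cos(θ/2) ± i·sin(θ/2); θ = 7π/8, cos(θ/2) ≈ 0.19509, sin(θ/2) ≈ 0.980785.
With a = amp(|0⟩) = 0 and b = amp(|1⟩) = 1:
new amp(|0⟩) = (0.19509 - 0.980785i)·a = 0
new amp(|1⟩) = (0.19509 + 0.980785i)·b = (0.1951 + 0.9808i)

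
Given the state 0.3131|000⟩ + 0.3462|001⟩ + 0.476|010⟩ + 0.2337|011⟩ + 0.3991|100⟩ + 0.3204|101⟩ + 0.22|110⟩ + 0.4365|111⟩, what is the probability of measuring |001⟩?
0.1199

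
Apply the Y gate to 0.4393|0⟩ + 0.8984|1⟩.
-0.8984i|0⟩ + 0.4393i|1⟩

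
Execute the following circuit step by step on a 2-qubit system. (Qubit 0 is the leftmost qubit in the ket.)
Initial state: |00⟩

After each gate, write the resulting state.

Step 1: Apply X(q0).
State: |10⟩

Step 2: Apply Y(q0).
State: -i|00⟩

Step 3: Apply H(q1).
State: -(1/√2)i|00⟩ - (1/√2)i|01⟩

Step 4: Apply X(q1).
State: -(1/√2)i|00⟩ - (1/√2)i|01⟩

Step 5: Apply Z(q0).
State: -(1/√2)i|00⟩ - (1/√2)i|01⟩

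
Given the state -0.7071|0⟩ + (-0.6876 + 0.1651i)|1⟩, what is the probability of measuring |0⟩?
0.5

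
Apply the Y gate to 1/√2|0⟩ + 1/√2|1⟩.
-(1/√2)i|0⟩ + (1/√2)i|1⟩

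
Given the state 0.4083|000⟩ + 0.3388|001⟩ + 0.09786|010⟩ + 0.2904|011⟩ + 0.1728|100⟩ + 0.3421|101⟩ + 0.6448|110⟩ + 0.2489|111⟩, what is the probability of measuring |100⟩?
0.02986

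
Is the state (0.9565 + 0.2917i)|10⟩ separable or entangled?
Separable

Writing the state as a|00⟩ + b|01⟩ + c|10⟩ + d|11⟩, it is a product state iff ad − bc = 0.
Here (a, b, c, d) = (0, 0, (0.9565 + 0.2917i), 0): ad − bc = (0)(0) − (0)(0.9565 + 0.2917i) = 0, so the state is separable.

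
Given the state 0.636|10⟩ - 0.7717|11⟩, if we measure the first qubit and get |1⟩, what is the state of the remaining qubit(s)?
0.636|0⟩ - 0.7717|1⟩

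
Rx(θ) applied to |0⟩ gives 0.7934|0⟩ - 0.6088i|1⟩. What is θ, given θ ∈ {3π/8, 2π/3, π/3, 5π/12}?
5π/12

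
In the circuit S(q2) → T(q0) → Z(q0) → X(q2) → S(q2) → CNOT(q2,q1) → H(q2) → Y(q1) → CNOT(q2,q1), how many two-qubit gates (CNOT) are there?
2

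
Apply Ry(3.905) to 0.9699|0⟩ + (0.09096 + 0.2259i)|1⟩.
(-0.4457 - 0.2096i)|0⟩ + (0.8662 - 0.08415i)|1⟩

Ry(3.905) = [[cos(θ/2), −sin(θ/2)], [sin(θ/2), cos(θ/2)]]; θ = 3.905, cos(θ/2) ≈ -0.372502, sin(θ/2) ≈ 0.928031.
With a = amp(|0⟩) = 0.9699 and b = amp(|1⟩) = (0.09096 + 0.2259i):
new amp(|0⟩) = (-0.372502)·a + (-0.928031)·b = (-0.4457 - 0.2096i)
new amp(|1⟩) = (0.928031)·a + (-0.372502)·b = (0.8662 - 0.08415i)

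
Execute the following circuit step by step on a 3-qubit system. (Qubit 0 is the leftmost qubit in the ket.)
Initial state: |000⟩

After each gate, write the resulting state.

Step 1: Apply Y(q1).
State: i|010⟩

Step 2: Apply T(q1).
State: (-1/√2 + (1/√2)i)|010⟩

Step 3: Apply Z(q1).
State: (1/√2 - (1/√2)i)|010⟩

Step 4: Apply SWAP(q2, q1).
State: (1/√2 - (1/√2)i)|001⟩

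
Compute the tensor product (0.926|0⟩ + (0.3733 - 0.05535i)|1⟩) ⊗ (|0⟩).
0.926|00⟩ + (0.3733 - 0.05535i)|10⟩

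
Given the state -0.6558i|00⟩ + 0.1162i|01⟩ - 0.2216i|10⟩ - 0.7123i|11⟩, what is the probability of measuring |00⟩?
0.4301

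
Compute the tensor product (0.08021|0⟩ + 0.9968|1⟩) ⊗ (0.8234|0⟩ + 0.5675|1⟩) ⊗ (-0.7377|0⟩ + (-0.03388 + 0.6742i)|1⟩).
-0.04872|000⟩ + (-0.002238 + 0.04453i)|001⟩ - 0.03358|010⟩ + (-0.001542 + 0.03069i)|011⟩ - 0.6055|100⟩ + (-0.02781 + 0.5534i)|101⟩ - 0.4173|110⟩ + (-0.01917 + 0.3814i)|111⟩

amp(|b₁b₂…⟩) = product of the factor amplitudes for bits b₁, b₂, …; only kets whose every factor amplitude is nonzero survive.
|000⟩: (0.08021)(0.8234)(-0.7377) = -0.04872
|001⟩: (0.08021)(0.8234)(-0.03388 + 0.6742i) = (-0.002238 + 0.04453i)
|010⟩: (0.08021)(0.5675)(-0.7377) = -0.03358
|011⟩: (0.08021)(0.5675)(-0.03388 + 0.6742i) = (-0.001542 + 0.03069i)
|100⟩: (0.9968)(0.8234)(-0.7377) = -0.6055
|101⟩: (0.9968)(0.8234)(-0.03388 + 0.6742i) = (-0.02781 + 0.5534i)
|110⟩: (0.9968)(0.5675)(-0.7377) = -0.4173
|111⟩: (0.9968)(0.5675)(-0.03388 + 0.6742i) = (-0.01917 + 0.3814i)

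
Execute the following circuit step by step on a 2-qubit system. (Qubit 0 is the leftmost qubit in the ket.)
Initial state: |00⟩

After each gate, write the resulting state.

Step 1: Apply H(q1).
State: 1/√2|00⟩ + 1/√2|01⟩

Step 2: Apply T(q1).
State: 1/√2|00⟩ + (1/2 + (1/2)i)|01⟩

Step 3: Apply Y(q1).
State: (1/2 - (1/2)i)|00⟩ + (1/√2)i|01⟩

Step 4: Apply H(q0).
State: (1/√8 - (1/√8)i)|00⟩ + (1/2)i|01⟩ + (1/√8 - (1/√8)i)|10⟩ + (1/2)i|11⟩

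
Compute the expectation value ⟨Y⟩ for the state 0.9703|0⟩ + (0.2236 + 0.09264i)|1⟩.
0.1798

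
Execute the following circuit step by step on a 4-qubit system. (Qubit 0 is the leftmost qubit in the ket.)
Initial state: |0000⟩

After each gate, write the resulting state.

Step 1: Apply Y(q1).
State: i|0100⟩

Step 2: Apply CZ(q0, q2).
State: i|0100⟩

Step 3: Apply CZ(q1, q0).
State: i|0100⟩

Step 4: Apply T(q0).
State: i|0100⟩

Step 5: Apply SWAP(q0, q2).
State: i|0100⟩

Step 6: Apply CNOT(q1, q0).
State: i|1100⟩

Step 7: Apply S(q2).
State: i|1100⟩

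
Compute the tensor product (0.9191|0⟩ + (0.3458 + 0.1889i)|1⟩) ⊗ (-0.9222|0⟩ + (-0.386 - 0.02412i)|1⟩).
-0.8476|00⟩ + (-0.3548 - 0.02217i)|01⟩ + (-0.3189 - 0.1742i)|10⟩ + (-0.1289 - 0.08126i)|11⟩

amp(|b₁b₂…⟩) = product of the factor amplitudes for bits b₁, b₂, …; only kets whose every factor amplitude is nonzero survive.
|00⟩: (0.9191)(-0.9222) = -0.8476
|01⟩: (0.9191)(-0.386 - 0.02412i) = (-0.3548 - 0.02217i)
|10⟩: (0.3458 + 0.1889i)(-0.9222) = (-0.3189 - 0.1742i)
|11⟩: (0.3458 + 0.1889i)(-0.386 - 0.02412i) = (-0.1289 - 0.08126i)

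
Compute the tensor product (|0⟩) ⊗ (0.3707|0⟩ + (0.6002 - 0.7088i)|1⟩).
0.3707|00⟩ + (0.6002 - 0.7088i)|01⟩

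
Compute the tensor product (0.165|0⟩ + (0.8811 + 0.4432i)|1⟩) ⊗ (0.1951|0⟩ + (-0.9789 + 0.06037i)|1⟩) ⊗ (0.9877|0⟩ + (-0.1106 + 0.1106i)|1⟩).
0.0318|000⟩ + (-0.00356 + 0.00356i)|001⟩ + (-0.1595 + 0.009839i)|010⟩ + (0.01676 - 0.01897i)|011⟩ + (0.1698 + 0.0854i)|100⟩ + (-0.02858 + 0.009449i)|101⟩ + (-0.8783 - 0.376i)|110⟩ + (0.1405 - 0.05625i)|111⟩

amp(|b₁b₂…⟩) = product of the factor amplitudes for bits b₁, b₂, …; only kets whose every factor amplitude is nonzero survive.
|000⟩: (0.165)(0.1951)(0.9877) = 0.0318
|001⟩: (0.165)(0.1951)(-0.1106 + 0.1106i) = (-0.00356 + 0.00356i)
|010⟩: (0.165)(-0.9789 + 0.06037i)(0.9877) = (-0.1595 + 0.009839i)
|011⟩: (0.165)(-0.9789 + 0.06037i)(-0.1106 + 0.1106i) = (0.01676 - 0.01897i)
|100⟩: (0.8811 + 0.4432i)(0.1951)(0.9877) = (0.1698 + 0.0854i)
|101⟩: (0.8811 + 0.4432i)(0.1951)(-0.1106 + 0.1106i) = (-0.02858 + 0.009449i)
|110⟩: (0.8811 + 0.4432i)(-0.9789 + 0.06037i)(0.9877) = (-0.8783 - 0.376i)
|111⟩: (0.8811 + 0.4432i)(-0.9789 + 0.06037i)(-0.1106 + 0.1106i) = (0.1405 - 0.05625i)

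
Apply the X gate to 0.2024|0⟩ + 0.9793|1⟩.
0.9793|0⟩ + 0.2024|1⟩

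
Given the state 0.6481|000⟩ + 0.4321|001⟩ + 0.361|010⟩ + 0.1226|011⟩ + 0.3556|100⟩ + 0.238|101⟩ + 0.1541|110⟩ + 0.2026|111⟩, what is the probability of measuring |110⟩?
0.02375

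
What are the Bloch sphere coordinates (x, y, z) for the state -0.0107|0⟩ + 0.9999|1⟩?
(-0.0214, 0, -0.9997)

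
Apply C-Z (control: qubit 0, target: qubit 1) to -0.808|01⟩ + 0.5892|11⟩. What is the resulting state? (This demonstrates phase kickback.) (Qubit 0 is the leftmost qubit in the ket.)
-0.808|01⟩ - 0.5892|11⟩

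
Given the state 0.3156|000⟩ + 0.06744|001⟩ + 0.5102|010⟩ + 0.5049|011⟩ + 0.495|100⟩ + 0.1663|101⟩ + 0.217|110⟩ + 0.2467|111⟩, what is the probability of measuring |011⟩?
0.2549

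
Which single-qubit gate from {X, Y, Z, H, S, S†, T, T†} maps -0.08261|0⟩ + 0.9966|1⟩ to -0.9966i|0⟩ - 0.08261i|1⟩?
Y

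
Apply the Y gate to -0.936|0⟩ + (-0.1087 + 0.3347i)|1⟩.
(0.3347 + 0.1087i)|0⟩ - 0.936i|1⟩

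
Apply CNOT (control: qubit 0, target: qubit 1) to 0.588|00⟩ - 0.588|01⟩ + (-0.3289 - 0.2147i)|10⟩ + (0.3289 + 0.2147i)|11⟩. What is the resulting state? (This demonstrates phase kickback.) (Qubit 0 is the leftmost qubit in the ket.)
0.588|00⟩ - 0.588|01⟩ + (0.3289 + 0.2147i)|10⟩ + (-0.3289 - 0.2147i)|11⟩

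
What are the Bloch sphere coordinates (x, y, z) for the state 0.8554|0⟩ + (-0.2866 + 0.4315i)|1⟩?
(-0.4903, 0.7382, 0.4634)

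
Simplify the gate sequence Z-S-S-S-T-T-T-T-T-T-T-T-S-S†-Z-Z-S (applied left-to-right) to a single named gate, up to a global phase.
Z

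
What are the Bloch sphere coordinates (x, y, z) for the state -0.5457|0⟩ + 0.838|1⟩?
(-0.9146, 0, -0.4045)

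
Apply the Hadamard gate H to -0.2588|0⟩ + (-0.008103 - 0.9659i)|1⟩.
(-0.1887 - 0.683i)|0⟩ + (-0.1773 + 0.683i)|1⟩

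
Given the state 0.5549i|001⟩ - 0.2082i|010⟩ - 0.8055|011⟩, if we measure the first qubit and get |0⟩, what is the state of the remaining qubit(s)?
0.5549i|01⟩ - 0.2082i|10⟩ - 0.8055|11⟩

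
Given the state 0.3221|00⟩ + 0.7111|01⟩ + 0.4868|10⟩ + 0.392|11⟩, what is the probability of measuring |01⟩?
0.5057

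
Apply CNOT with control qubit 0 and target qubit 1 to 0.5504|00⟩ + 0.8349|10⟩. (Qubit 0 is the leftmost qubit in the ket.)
0.5504|00⟩ + 0.8349|11⟩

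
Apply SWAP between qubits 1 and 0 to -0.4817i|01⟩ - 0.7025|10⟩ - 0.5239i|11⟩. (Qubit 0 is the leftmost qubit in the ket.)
-0.7025|01⟩ - 0.4817i|10⟩ - 0.5239i|11⟩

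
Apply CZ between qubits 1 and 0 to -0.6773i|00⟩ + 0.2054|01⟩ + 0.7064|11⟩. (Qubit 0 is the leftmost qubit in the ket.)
-0.6773i|00⟩ + 0.2054|01⟩ - 0.7064|11⟩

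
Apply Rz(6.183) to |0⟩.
(-0.9987 - 0.05007i)|0⟩

Rz(6.183) = [[e^(−iθ/2), 0], [0, e^(iθ/2)]] with e^(±iθ/2) = cos(θ/2) ± i·sin(θ/2); θ = 6.183, cos(θ/2) ≈ -0.998746, sin(θ/2) ≈ 0.0500717.
With a = amp(|0⟩) = 1 and b = amp(|1⟩) = 0:
new amp(|0⟩) = (-0.998746 - 0.0500717i)·a = (-0.9987 - 0.05007i)
new amp(|1⟩) = (-0.998746 + 0.0500717i)·b = 0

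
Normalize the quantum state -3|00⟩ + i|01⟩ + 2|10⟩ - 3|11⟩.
-0.6255|00⟩ + 0.2085i|01⟩ + 0.417|10⟩ - 0.6255|11⟩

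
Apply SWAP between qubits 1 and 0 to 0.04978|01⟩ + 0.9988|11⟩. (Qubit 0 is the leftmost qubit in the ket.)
0.04978|10⟩ + 0.9988|11⟩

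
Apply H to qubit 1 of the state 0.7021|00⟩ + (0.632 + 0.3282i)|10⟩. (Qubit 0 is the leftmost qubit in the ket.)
0.4965|00⟩ + 0.4965|01⟩ + (0.4469 + 0.2321i)|10⟩ + (0.4469 + 0.2321i)|11⟩

H on qubit 1 mixes each pair of kets that differ only in qubit 1: amplitudes (a, b) of (|…0…⟩, |…1…⟩) become ((a + b)/√2, (a − b)/√2). Kets absent from the input have amplitude 0.
(|00⟩, |01⟩): (a, b) = (0.7021, 0) → (0.4965, 0.4965)
(|10⟩, |11⟩): (a, b) = ((0.632 + 0.3282i), 0) → ((0.4469 + 0.2321i), (0.4469 + 0.2321i))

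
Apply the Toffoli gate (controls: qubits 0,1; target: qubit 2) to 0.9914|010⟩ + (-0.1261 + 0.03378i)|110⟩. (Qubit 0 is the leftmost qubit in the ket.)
0.9914|010⟩ + (-0.1261 + 0.03378i)|111⟩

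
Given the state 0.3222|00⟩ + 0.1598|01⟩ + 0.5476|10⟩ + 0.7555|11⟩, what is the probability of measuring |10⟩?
0.2999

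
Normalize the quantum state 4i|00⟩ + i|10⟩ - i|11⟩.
0.9428i|00⟩ + 0.2357i|10⟩ - 0.2357i|11⟩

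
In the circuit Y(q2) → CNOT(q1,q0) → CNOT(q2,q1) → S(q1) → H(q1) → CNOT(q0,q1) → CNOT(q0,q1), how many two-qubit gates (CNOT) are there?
4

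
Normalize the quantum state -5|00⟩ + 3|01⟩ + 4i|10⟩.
-1/√2|00⟩ + 0.4243|01⟩ + 0.5657i|10⟩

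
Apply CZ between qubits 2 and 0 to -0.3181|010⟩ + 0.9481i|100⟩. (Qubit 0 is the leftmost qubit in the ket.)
-0.3181|010⟩ + 0.9481i|100⟩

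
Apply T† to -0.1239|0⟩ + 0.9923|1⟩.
-0.1239|0⟩ + (0.7017 - 0.7017i)|1⟩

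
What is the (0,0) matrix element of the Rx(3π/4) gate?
0.3827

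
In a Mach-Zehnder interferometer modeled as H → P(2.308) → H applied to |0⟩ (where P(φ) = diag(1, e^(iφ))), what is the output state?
(0.1639 + 0.3702i)|0⟩ + (0.8361 - 0.3702i)|1⟩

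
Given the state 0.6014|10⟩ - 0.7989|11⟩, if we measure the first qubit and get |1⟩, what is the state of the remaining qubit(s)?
0.6014|0⟩ - 0.7989|1⟩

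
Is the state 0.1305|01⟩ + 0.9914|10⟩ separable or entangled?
Entangled

Writing the state as a|00⟩ + b|01⟩ + c|10⟩ + d|11⟩, it is a product state iff ad − bc = 0.
Here (a, b, c, d) = (0, 0.1305, 0.9914, 0): ad − bc = (0)(0) − (0.1305)(0.9914) = -0.1294 ≠ 0, so the state is entangled.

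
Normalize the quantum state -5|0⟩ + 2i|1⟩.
-0.9285|0⟩ + 0.3714i|1⟩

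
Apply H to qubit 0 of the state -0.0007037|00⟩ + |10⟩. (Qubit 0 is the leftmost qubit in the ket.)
0.7066|00⟩ - 0.7076|10⟩

H on qubit 0 mixes each pair of kets that differ only in qubit 0: amplitudes (a, b) of (|…0…⟩, |…1…⟩) become ((a + b)/√2, (a − b)/√2). Kets absent from the input have amplitude 0.
(|00⟩, |10⟩): (a, b) = (-0.0007037, 1) → (0.7066, -0.7076)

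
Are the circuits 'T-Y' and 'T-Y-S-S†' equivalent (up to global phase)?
Yes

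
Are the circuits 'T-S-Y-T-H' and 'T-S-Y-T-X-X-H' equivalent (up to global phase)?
Yes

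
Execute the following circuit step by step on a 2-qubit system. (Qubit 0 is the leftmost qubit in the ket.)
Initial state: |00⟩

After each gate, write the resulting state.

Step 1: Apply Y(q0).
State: i|10⟩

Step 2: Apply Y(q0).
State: |00⟩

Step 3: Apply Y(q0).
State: i|10⟩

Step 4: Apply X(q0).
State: i|00⟩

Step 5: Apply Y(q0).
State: -|10⟩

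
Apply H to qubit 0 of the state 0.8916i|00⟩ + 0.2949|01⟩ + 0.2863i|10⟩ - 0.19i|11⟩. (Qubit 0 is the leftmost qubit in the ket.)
0.8329i|00⟩ + (0.2085 - 0.1344i)|01⟩ + 0.428i|10⟩ + (0.2085 + 0.1344i)|11⟩

H on qubit 0 mixes each pair of kets that differ only in qubit 0: amplitudes (a, b) of (|…0…⟩, |…1…⟩) become ((a + b)/√2, (a − b)/√2). Kets absent from the input have amplitude 0.
(|00⟩, |10⟩): (a, b) = (0.8916i, 0.2863i) → (0.8329i, 0.428i)
(|01⟩, |11⟩): (a, b) = (0.2949, -0.19i) → ((0.2085 - 0.1344i), (0.2085 + 0.1344i))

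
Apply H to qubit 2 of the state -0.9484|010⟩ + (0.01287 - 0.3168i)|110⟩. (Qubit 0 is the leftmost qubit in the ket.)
-0.6706|010⟩ - 0.6706|011⟩ + (0.0091 - 0.224i)|110⟩ + (0.0091 - 0.224i)|111⟩

H on qubit 2 mixes each pair of kets that differ only in qubit 2: amplitudes (a, b) of (|…0…⟩, |…1…⟩) become ((a + b)/√2, (a − b)/√2). Kets absent from the input have amplitude 0.
(|010⟩, |011⟩): (a, b) = (-0.9484, 0) → (-0.6706, -0.6706)
(|110⟩, |111⟩): (a, b) = ((0.01287 - 0.3168i), 0) → ((0.0091 - 0.224i), (0.0091 - 0.224i))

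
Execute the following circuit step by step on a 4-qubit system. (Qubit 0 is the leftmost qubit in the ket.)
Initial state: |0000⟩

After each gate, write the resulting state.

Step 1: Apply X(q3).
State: |0001⟩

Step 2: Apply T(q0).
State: |0001⟩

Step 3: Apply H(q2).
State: 1/√2|0001⟩ + 1/√2|0011⟩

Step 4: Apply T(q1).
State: 1/√2|0001⟩ + 1/√2|0011⟩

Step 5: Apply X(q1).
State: 1/√2|0101⟩ + 1/√2|0111⟩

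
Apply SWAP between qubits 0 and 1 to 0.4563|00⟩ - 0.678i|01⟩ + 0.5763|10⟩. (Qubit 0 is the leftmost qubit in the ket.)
0.4563|00⟩ + 0.5763|01⟩ - 0.678i|10⟩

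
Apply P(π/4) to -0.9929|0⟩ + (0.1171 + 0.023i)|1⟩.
-0.9929|0⟩ + (0.06654 + 0.09907i)|1⟩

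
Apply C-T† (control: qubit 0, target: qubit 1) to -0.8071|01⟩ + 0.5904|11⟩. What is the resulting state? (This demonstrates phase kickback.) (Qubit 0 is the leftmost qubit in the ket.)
-0.8071|01⟩ + (0.4175 - 0.4175i)|11⟩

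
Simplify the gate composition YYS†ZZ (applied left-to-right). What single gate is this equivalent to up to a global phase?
S†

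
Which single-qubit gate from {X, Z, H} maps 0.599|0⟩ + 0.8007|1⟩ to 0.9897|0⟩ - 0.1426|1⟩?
H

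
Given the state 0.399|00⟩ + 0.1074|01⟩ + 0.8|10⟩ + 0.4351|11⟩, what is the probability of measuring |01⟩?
0.01153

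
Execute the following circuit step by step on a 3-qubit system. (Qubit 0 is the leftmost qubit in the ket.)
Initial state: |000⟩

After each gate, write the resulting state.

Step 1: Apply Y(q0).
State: i|100⟩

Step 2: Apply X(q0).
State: i|000⟩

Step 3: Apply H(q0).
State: (1/√2)i|000⟩ + (1/√2)i|100⟩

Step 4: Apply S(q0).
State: (1/√2)i|000⟩ - 1/√2|100⟩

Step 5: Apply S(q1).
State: (1/√2)i|000⟩ - 1/√2|100⟩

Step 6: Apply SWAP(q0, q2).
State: (1/√2)i|000⟩ - 1/√2|001⟩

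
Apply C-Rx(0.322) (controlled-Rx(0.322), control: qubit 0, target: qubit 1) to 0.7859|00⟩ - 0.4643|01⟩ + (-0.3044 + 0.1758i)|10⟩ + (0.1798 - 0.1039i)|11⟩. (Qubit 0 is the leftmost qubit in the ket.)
0.7859|00⟩ - 0.4643|01⟩ + (-0.3171 + 0.1447i)|10⟩ + (0.2057 - 0.05376i)|11⟩

C-Rx(0.322) leaves the control-|0⟩ kets |00⟩, |01⟩ unchanged and applies Rx(0.322) to qubit 1 on the control-|1⟩ pair (|10⟩, |11⟩).
Rx(0.322) = [[cos(θ/2), −i·sin(θ/2)], [−i·sin(θ/2), cos(θ/2)]]; θ = 0.322, cos(θ/2) ≈ 0.987067, sin(θ/2) ≈ 0.160305.
With a = amp(|10⟩) = (-0.3044 + 0.1758i) and b = amp(|11⟩) = (0.1798 - 0.1039i):
new amp(|10⟩) = (0.987067)·a + (-0.160305i)·b = (-0.3171 + 0.1447i)
new amp(|11⟩) = (-0.160305i)·a + (0.987067)·b = (0.2057 - 0.05376i)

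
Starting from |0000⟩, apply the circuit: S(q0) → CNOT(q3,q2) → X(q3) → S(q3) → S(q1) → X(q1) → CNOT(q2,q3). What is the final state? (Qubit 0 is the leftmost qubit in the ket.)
i|0101⟩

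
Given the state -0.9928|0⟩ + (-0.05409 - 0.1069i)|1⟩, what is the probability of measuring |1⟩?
0.01435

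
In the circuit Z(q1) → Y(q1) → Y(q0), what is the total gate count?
3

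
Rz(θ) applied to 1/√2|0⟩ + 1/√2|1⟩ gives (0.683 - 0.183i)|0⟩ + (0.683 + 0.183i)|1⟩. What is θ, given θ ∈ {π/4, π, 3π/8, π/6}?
π/6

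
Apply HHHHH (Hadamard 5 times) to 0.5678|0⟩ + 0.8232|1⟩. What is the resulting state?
0.9836|0⟩ - 0.1806|1⟩

H² = I, so H^5 = H: a single Hadamard. With (a, b) = (0.5678, 0.8232), H gives ((a + b)/√2, (a − b)/√2) = (0.9836, -0.1806).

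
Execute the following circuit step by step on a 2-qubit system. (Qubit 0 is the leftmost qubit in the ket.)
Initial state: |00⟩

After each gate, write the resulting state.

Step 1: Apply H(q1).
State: 1/√2|00⟩ + 1/√2|01⟩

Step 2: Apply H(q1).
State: |00⟩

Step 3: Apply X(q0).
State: |10⟩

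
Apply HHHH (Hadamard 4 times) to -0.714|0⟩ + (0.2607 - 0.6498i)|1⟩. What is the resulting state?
-0.714|0⟩ + (0.2607 - 0.6498i)|1⟩

H² = I, so an even number of Hadamards cancels: H^4 = I and the state is unchanged.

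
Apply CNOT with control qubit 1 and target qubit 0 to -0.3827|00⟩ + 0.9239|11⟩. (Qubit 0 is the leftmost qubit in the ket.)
-0.3827|00⟩ + 0.9239|01⟩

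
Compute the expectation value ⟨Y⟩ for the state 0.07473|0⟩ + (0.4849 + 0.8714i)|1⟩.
0.1302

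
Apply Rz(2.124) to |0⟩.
(0.4871 - 0.8733i)|0⟩

Rz(2.124) = [[e^(−iθ/2), 0], [0, e^(iθ/2)]] with e^(±iθ/2) = cos(θ/2) ± i·sin(θ/2); θ = 2.124, cos(θ/2) ≈ 0.487126, sin(θ/2) ≈ 0.873331.
With a = amp(|0⟩) = 1 and b = amp(|1⟩) = 0:
new amp(|0⟩) = (0.487126 - 0.873331i)·a = (0.4871 - 0.8733i)
new amp(|1⟩) = (0.487126 + 0.873331i)·b = 0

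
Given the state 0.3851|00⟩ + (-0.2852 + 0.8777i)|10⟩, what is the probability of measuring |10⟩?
0.8517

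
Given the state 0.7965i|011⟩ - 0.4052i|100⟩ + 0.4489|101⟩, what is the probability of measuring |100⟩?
0.1642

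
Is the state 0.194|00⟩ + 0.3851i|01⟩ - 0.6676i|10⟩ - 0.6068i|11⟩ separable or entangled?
Entangled

Writing the state as a|00⟩ + b|01⟩ + c|10⟩ + d|11⟩, it is a product state iff ad − bc = 0.
Here (a, b, c, d) = (0.194, 0.3851i, -0.6676i, -0.6068i): ad − bc = (0.194)(-0.6068i) − (0.3851i)(-0.6676i) = (-0.2571 - 0.1177i) ≠ 0, so the state is entangled.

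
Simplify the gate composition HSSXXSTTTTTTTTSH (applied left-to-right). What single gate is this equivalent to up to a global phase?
I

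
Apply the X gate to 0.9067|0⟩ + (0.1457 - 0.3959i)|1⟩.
(0.1457 - 0.3959i)|0⟩ + 0.9067|1⟩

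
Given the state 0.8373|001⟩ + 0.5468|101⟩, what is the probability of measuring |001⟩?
0.7011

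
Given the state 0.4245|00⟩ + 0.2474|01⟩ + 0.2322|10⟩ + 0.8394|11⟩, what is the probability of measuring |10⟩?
0.05392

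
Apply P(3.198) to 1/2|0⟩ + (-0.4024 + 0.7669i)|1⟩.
1/2|0⟩ + (0.445 - 0.743i)|1⟩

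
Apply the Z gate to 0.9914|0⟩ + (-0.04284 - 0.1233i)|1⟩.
0.9914|0⟩ + (0.04284 + 0.1233i)|1⟩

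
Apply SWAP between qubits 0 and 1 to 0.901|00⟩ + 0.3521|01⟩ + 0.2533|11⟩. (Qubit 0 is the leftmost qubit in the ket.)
0.901|00⟩ + 0.3521|10⟩ + 0.2533|11⟩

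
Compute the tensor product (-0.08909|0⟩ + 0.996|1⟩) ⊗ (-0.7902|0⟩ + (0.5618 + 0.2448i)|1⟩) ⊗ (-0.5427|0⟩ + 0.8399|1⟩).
-0.03821|000⟩ + 0.05913|001⟩ + (0.02716 + 0.01184i)|010⟩ + (-0.04204 - 0.01832i)|011⟩ + 0.4271|100⟩ - 0.661|101⟩ + (-0.3037 - 0.1323i)|110⟩ + (0.47 + 0.2048i)|111⟩

amp(|b₁b₂…⟩) = product of the factor amplitudes for bits b₁, b₂, …; only kets whose every factor amplitude is nonzero survive.
|000⟩: (-0.08909)(-0.7902)(-0.5427) = -0.03821
|001⟩: (-0.08909)(-0.7902)(0.8399) = 0.05913
|010⟩: (-0.08909)(0.5618 + 0.2448i)(-0.5427) = (0.02716 + 0.01184i)
|011⟩: (-0.08909)(0.5618 + 0.2448i)(0.8399) = (-0.04204 - 0.01832i)
|100⟩: (0.996)(-0.7902)(-0.5427) = 0.4271
|101⟩: (0.996)(-0.7902)(0.8399) = -0.661
|110⟩: (0.996)(0.5618 + 0.2448i)(-0.5427) = (-0.3037 - 0.1323i)
|111⟩: (0.996)(0.5618 + 0.2448i)(0.8399) = (0.47 + 0.2048i)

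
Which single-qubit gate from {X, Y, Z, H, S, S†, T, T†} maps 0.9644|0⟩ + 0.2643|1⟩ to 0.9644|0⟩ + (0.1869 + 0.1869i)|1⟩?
T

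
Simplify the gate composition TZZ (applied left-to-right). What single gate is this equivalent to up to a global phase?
T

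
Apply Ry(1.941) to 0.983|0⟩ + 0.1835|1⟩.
0.4039|0⟩ + 0.9148|1⟩

Ry(1.941) = [[cos(θ/2), −sin(θ/2)], [sin(θ/2), cos(θ/2)]]; θ = 1.941, cos(θ/2) ≈ 0.564887, sin(θ/2) ≈ 0.825168.
With a = amp(|0⟩) = 0.983 and b = amp(|1⟩) = 0.1835:
new amp(|0⟩) = (0.564887)·a + (-0.825168)·b = 0.4039
new amp(|1⟩) = (0.825168)·a + (0.564887)·b = 0.9148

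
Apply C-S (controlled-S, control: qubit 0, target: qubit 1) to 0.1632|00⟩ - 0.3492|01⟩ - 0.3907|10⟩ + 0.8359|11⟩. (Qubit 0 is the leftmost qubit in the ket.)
0.1632|00⟩ - 0.3492|01⟩ - 0.3907|10⟩ + 0.8359i|11⟩

C-S leaves the control-|0⟩ kets |00⟩, |01⟩ unchanged and applies S to qubit 1 on the control-|1⟩ pair (|10⟩, |11⟩).
S = [[1, 0], [0, i]].
With a = amp(|10⟩) = -0.3907 and b = amp(|11⟩) = 0.8359:
new amp(|10⟩) = (1)·a = -0.3907
new amp(|11⟩) = (i)·b = 0.8359i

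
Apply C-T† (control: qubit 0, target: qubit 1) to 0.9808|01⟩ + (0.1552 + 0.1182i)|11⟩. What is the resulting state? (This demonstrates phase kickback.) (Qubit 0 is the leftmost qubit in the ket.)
0.9808|01⟩ + (0.1933 - 0.02616i)|11⟩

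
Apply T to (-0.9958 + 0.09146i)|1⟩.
(-0.7688 - 0.6395i)|1⟩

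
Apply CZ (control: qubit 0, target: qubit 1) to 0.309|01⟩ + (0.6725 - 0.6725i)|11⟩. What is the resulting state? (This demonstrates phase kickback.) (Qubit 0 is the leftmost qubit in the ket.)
0.309|01⟩ + (-0.6725 + 0.6725i)|11⟩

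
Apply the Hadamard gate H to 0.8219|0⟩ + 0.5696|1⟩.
0.9839|0⟩ + 0.1784|1⟩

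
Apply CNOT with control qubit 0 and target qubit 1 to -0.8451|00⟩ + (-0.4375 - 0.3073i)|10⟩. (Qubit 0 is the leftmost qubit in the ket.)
-0.8451|00⟩ + (-0.4375 - 0.3073i)|11⟩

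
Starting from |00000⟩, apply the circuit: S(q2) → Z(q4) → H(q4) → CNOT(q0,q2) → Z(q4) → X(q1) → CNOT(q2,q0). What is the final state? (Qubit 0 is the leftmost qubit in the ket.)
1/√2|01000⟩ - 1/√2|01001⟩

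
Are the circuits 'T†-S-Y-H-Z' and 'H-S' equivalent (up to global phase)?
No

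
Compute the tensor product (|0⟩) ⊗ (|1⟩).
|01⟩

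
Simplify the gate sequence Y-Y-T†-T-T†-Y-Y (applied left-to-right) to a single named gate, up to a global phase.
T†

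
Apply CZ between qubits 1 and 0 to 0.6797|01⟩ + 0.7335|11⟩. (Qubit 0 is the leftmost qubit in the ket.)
0.6797|01⟩ - 0.7335|11⟩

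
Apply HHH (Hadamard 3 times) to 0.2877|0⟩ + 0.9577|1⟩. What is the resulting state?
0.8806|0⟩ - 0.4738|1⟩

H² = I, so H^3 = H: a single Hadamard. With (a, b) = (0.2877, 0.9577), H gives ((a + b)/√2, (a − b)/√2) = (0.8806, -0.4738).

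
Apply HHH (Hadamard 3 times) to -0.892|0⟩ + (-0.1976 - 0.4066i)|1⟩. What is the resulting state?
(-0.7705 - 0.2875i)|0⟩ + (-0.491 + 0.2875i)|1⟩

H² = I, so H^3 = H: a single Hadamard. With (a, b) = (-0.892, (-0.1976 - 0.4066i)), H gives ((a + b)/√2, (a − b)/√2) = ((-0.7705 - 0.2875i), (-0.491 + 0.2875i)).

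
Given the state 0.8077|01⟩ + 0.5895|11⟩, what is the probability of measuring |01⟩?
0.6524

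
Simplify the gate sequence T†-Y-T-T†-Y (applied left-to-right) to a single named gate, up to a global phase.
T†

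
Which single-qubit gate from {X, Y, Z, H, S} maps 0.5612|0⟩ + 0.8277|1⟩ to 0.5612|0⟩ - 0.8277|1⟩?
Z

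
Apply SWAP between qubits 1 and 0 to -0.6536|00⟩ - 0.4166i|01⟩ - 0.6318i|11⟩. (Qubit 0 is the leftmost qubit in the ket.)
-0.6536|00⟩ - 0.4166i|10⟩ - 0.6318i|11⟩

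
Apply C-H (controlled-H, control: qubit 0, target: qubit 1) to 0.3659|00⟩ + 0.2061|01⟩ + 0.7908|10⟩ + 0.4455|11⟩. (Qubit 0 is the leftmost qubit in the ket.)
0.3659|00⟩ + 0.2061|01⟩ + 0.8742|10⟩ + 0.2442|11⟩

C-H leaves the control-|0⟩ kets |00⟩, |01⟩ unchanged and applies H to qubit 1 on the control-|1⟩ pair (|10⟩, |11⟩).
H = [[1/√2, 1/√2], [1/√2, -1/√2]].
With a = amp(|10⟩) = 0.7908 and b = amp(|11⟩) = 0.4455:
new amp(|10⟩) = (1/√2)·a + (1/√2)·b = 0.8742
new amp(|11⟩) = (1/√2)·a + (-1/√2)·b = 0.2442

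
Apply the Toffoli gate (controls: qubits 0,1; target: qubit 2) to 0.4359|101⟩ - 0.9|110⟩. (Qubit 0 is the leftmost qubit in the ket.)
0.4359|101⟩ - 0.9|111⟩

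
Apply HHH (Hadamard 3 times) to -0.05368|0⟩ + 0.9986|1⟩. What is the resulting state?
0.6682|0⟩ - 0.7441|1⟩

H² = I, so H^3 = H: a single Hadamard. With (a, b) = (-0.05368, 0.9986), H gives ((a + b)/√2, (a − b)/√2) = (0.6682, -0.7441).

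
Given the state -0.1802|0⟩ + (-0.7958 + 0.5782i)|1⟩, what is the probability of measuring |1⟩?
0.9676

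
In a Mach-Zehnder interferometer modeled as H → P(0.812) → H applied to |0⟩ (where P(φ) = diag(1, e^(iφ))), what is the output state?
(0.844 + 0.3628i)|0⟩ + (0.156 - 0.3628i)|1⟩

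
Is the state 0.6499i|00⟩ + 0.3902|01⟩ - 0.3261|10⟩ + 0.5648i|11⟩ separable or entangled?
Entangled

Writing the state as a|00⟩ + b|01⟩ + c|10⟩ + d|11⟩, it is a product state iff ad − bc = 0.
Here (a, b, c, d) = (0.6499i, 0.3902, -0.3261, 0.5648i): ad − bc = (0.6499i)(0.5648i) − (0.3902)(-0.3261) = -0.2398 ≠ 0, so the state is entangled.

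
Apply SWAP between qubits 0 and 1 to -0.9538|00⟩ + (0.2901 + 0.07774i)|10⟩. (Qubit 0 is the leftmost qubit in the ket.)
-0.9538|00⟩ + (0.2901 + 0.07774i)|01⟩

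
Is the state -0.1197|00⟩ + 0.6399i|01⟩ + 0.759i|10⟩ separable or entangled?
Entangled

Writing the state as a|00⟩ + b|01⟩ + c|10⟩ + d|11⟩, it is a product state iff ad − bc = 0.
Here (a, b, c, d) = (-0.1197, 0.6399i, 0.759i, 0): ad − bc = (-0.1197)(0) − (0.6399i)(0.759i) = 0.4857 ≠ 0, so the state is entangled.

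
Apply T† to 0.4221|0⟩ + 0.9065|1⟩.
0.4221|0⟩ + (0.641 - 0.641i)|1⟩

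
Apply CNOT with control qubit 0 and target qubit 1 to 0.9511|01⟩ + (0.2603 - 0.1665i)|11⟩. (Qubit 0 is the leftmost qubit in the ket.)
0.9511|01⟩ + (0.2603 - 0.1665i)|10⟩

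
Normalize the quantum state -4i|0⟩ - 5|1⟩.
-0.6247i|0⟩ - 0.7809|1⟩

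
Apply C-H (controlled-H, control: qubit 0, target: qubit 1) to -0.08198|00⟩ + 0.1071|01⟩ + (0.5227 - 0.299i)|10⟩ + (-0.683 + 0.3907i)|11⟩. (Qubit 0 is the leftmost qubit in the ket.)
-0.08198|00⟩ + 0.1071|01⟩ + (-0.1133 + 0.06484i)|10⟩ + (0.8526 - 0.4877i)|11⟩

C-H leaves the control-|0⟩ kets |00⟩, |01⟩ unchanged and applies H to qubit 1 on the control-|1⟩ pair (|10⟩, |11⟩).
H = [[1/√2, 1/√2], [1/√2, -1/√2]].
With a = amp(|10⟩) = (0.5227 - 0.299i) and b = amp(|11⟩) = (-0.683 + 0.3907i):
new amp(|10⟩) = (1/√2)·a + (1/√2)·b = (-0.1133 + 0.06484i)
new amp(|11⟩) = (1/√2)·a + (-1/√2)·b = (0.8526 - 0.4877i)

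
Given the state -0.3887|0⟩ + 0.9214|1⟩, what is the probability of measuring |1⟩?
0.849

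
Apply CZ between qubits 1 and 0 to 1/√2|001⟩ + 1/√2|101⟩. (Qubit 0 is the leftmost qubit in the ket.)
1/√2|001⟩ + 1/√2|101⟩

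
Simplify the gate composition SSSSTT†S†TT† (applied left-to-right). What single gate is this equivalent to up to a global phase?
S†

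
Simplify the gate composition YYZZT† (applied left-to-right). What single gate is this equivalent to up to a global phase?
T†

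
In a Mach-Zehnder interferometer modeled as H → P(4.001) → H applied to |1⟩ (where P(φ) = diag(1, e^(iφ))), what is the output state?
(0.8264 + 0.3787i)|0⟩ + (0.1736 - 0.3787i)|1⟩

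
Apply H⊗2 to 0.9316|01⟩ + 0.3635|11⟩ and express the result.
0.6476|00⟩ - 0.6476|01⟩ + 0.2841|10⟩ - 0.2841|11⟩

H⊗2 gives amp(|y⟩) = (1/2) Σ_x (−1)^(x·y) amp(|x⟩), where x·y is the number of positions in which both x and y have a 1.
|00⟩: (0.9316 + 0.3635)/2 = 0.6476
|01⟩: (-0.9316 - 0.3635)/2 = -0.6476
|10⟩: (0.9316 - 0.3635)/2 = 0.2841
|11⟩: (-0.9316 + 0.3635)/2 = -0.2841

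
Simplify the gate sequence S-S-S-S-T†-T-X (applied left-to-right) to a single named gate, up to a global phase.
X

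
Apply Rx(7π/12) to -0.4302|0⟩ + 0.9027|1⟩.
(-0.2619 - 0.7162i)|0⟩ + (0.5495 + 0.3413i)|1⟩

Rx(7π/12) = [[cos(θ/2), −i·sin(θ/2)], [−i·sin(θ/2), cos(θ/2)]]; θ = 7π/12, cos(θ/2) ≈ 0.608761, sin(θ/2) ≈ 0.793353.
With a = amp(|0⟩) = -0.4302 and b = amp(|1⟩) = 0.9027:
new amp(|0⟩) = (0.608761)·a + (-0.793353i)·b = (-0.2619 - 0.7162i)
new amp(|1⟩) = (-0.793353i)·a + (0.608761)·b = (0.5495 + 0.3413i)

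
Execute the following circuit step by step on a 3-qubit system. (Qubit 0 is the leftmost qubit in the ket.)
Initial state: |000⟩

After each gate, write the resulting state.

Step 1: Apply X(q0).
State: |100⟩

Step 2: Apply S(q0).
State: i|100⟩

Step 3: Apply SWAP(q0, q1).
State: i|010⟩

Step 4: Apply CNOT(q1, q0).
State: i|110⟩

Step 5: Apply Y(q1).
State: |100⟩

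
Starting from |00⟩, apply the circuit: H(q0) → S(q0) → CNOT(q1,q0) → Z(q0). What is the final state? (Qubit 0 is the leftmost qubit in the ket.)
1/√2|00⟩ - (1/√2)i|10⟩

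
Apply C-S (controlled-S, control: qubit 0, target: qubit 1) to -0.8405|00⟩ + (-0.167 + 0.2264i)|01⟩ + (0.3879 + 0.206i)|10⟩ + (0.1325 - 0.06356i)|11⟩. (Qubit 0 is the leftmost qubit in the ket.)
-0.8405|00⟩ + (-0.167 + 0.2264i)|01⟩ + (0.3879 + 0.206i)|10⟩ + (0.06356 + 0.1325i)|11⟩

C-S leaves the control-|0⟩ kets |00⟩, |01⟩ unchanged and applies S to qubit 1 on the control-|1⟩ pair (|10⟩, |11⟩).
S = [[1, 0], [0, i]].
With a = amp(|10⟩) = (0.3879 + 0.206i) and b = amp(|11⟩) = (0.1325 - 0.06356i):
new amp(|10⟩) = (1)·a = (0.3879 + 0.206i)
new amp(|11⟩) = (i)·b = (0.06356 + 0.1325i)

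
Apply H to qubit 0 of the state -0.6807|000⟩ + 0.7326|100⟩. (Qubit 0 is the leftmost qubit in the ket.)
0.0367|000⟩ - 0.9994|100⟩

H on qubit 0 mixes each pair of kets that differ only in qubit 0: amplitudes (a, b) of (|…0…⟩, |…1…⟩) become ((a + b)/√2, (a − b)/√2). Kets absent from the input have amplitude 0.
(|000⟩, |100⟩): (a, b) = (-0.6807, 0.7326) → (0.0367, -0.9994)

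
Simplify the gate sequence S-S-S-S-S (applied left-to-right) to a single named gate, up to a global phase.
S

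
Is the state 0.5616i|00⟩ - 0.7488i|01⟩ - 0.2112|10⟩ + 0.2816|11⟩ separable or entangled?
Separable

Writing the state as a|00⟩ + b|01⟩ + c|10⟩ + d|11⟩, it is a product state iff ad − bc = 0.
Here (a, b, c, d) = (0.5616i, -0.7488i, -0.2112, 0.2816): ad − bc = (0.5616i)(0.2816) − (-0.7488i)(-0.2112) = 0, so the state is separable.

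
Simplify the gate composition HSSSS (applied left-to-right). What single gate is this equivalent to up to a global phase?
H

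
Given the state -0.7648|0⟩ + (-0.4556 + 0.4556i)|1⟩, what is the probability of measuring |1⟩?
0.4151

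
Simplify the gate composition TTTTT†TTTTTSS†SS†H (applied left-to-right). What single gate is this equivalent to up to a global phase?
H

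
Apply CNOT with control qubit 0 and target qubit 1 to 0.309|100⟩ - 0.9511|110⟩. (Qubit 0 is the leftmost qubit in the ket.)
-0.9511|100⟩ + 0.309|110⟩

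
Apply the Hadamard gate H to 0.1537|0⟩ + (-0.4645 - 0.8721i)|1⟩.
(-0.2198 - 0.6167i)|0⟩ + (0.4371 + 0.6167i)|1⟩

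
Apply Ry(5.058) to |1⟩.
-0.575|0⟩ - 0.8182|1⟩

Ry(5.058) = [[cos(θ/2), −sin(θ/2)], [sin(θ/2), cos(θ/2)]]; θ = 5.058, cos(θ/2) ≈ -0.81816, sin(θ/2) ≈ 0.574991.
With a = amp(|0⟩) = 0 and b = amp(|1⟩) = 1:
new amp(|0⟩) = (-0.81816)·a + (-0.574991)·b = -0.575
new amp(|1⟩) = (0.574991)·a + (-0.81816)·b = -0.8182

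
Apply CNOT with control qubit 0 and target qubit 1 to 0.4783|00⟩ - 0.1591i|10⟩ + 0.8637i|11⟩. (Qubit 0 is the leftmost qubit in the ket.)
0.4783|00⟩ + 0.8637i|10⟩ - 0.1591i|11⟩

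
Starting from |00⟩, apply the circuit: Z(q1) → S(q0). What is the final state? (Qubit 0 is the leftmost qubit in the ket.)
|00⟩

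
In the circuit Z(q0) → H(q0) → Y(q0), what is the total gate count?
3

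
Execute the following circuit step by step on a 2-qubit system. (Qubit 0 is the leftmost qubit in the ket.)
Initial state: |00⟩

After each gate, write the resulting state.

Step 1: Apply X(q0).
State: |10⟩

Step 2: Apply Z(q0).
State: -|10⟩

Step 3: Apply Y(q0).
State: i|00⟩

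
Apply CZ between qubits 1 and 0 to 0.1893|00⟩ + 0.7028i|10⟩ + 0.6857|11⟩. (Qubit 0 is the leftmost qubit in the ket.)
0.1893|00⟩ + 0.7028i|10⟩ - 0.6857|11⟩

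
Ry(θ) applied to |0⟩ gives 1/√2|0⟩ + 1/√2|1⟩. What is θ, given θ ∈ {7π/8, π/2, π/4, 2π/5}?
π/2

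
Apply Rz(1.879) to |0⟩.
(0.5902 - 0.8073i)|0⟩

Rz(1.879) = [[e^(−iθ/2), 0], [0, e^(iθ/2)]] with e^(±iθ/2) = cos(θ/2) ± i·sin(θ/2); θ = 1.879, cos(θ/2) ≈ 0.590192, sin(θ/2) ≈ 0.807263.
With a = amp(|0⟩) = 1 and b = amp(|1⟩) = 0:
new amp(|0⟩) = (0.590192 - 0.807263i)·a = (0.5902 - 0.8073i)
new amp(|1⟩) = (0.590192 + 0.807263i)·b = 0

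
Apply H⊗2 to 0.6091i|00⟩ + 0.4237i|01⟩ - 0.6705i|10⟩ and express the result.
0.1812i|00⟩ - 0.2426i|01⟩ + 0.8517i|10⟩ + 0.428i|11⟩

H⊗2 gives amp(|y⟩) = (1/2) Σ_x (−1)^(x·y) amp(|x⟩), where x·y is the number of positions in which both x and y have a 1.
|00⟩: (0.6091i + 0.4237i - 0.6705i)/2 = 0.1812i
|01⟩: (0.6091i - 0.4237i - 0.6705i)/2 = -0.2426i
|10⟩: (0.6091i + 0.4237i + 0.6705i)/2 = 0.8517i
|11⟩: (0.6091i - 0.4237i + 0.6705i)/2 = 0.428i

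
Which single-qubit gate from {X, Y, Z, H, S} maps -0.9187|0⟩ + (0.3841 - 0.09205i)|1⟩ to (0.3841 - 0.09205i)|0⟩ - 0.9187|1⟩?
X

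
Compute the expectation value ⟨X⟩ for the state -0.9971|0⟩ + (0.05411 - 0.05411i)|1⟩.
-0.1079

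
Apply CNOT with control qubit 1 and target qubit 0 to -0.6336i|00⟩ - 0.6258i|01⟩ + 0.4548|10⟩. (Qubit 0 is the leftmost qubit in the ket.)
-0.6336i|00⟩ + 0.4548|10⟩ - 0.6258i|11⟩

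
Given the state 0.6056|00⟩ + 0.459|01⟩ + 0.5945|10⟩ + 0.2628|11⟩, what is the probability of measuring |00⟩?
0.3668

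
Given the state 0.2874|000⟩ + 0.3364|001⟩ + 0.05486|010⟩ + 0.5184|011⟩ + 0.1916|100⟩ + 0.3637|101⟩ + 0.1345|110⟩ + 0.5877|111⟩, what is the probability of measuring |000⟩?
0.0826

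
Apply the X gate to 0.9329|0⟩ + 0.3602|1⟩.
0.3602|0⟩ + 0.9329|1⟩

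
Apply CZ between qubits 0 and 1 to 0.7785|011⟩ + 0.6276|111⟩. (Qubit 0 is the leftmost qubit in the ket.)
0.7785|011⟩ - 0.6276|111⟩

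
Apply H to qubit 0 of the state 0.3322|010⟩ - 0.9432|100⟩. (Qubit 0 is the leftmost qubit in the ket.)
-0.6669|000⟩ + 0.2349|010⟩ + 0.6669|100⟩ + 0.2349|110⟩

H on qubit 0 mixes each pair of kets that differ only in qubit 0: amplitudes (a, b) of (|…0…⟩, |…1…⟩) become ((a + b)/√2, (a − b)/√2). Kets absent from the input have amplitude 0.
(|000⟩, |100⟩): (a, b) = (0, -0.9432) → (-0.6669, 0.6669)
(|010⟩, |110⟩): (a, b) = (0.3322, 0) → (0.2349, 0.2349)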